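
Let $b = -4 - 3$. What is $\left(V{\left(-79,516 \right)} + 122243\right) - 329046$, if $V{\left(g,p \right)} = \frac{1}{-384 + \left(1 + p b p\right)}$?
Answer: $- \frac{385516982526}{1864175} \approx -2.068 \cdot 10^{5}$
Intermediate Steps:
$b = -7$ ($b = -4 - 3 = -7$)
$V{\left(g,p \right)} = \frac{1}{-383 - 7 p^{2}}$ ($V{\left(g,p \right)} = \frac{1}{-384 + \left(1 + p \left(- 7 p\right)\right)} = \frac{1}{-384 - \left(-1 + 7 p^{2}\right)} = \frac{1}{-383 - 7 p^{2}}$)
$\left(V{\left(-79,516 \right)} + 122243\right) - 329046 = \left(- \frac{1}{383 + 7 \cdot 516^{2}} + 122243\right) - 329046 = \left(- \frac{1}{383 + 7 \cdot 266256} + 122243\right) - 329046 = \left(- \frac{1}{383 + 1863792} + 122243\right) - 329046 = \left(- \frac{1}{1864175} + 122243\right) - 329046 = \frac{227882344524}{1864175} - 329046 = - \frac{385516982526}{1864175}$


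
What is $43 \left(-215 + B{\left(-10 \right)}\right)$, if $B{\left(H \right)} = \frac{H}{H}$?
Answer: $-9202$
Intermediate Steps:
$B{\left(H \right)} = 1$
$43 \left(-215 + B{\left(-10 \right)}\right) = 43 \left(-215 + 1\right) = 43 \left(-214\right) = -9202$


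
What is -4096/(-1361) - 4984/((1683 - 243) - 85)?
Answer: -1233144/1844155 ≈ -0.66868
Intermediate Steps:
-4096/(-1361) - 4984/((1683 - 243) - 85) = -4096*(-1/1361) - 4984/(1440 - 85) = 4096/1361 - 4984/1355 = -1233144/1844155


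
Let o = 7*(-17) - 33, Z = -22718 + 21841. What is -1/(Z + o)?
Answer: 1/1029 ≈ 0.00097182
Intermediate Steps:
Z = -877
o = -152 (o = -119 - 33 = -152)
-1/(Z + o) = -1/(-877 - 152) = -1/(-1029) = -1*(-1/1029) = 1/1029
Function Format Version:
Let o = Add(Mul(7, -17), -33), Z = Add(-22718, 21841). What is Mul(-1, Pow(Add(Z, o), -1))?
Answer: Rational(1, 1029) ≈ 0.00097182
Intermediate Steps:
Z = -877
o = -152 (o = Add(-119, -33) = -152)
Mul(-1, Pow(Add(Z, o), -1)) = Mul(-1, Pow(Add(-877, -152), -1)) = Mul(-1, Pow(-1029, -1)) = Mul(-1, Rational(-1, 1029)) = Rational(1, 1029)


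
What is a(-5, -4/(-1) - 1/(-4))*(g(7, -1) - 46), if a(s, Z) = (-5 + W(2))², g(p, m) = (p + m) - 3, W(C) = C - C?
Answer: -1075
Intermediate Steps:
W(C) = 0
g(p, m) = -3 + m + p (g(p, m) = (m + p) - 3 = -3 + m + p)
a(s, Z) = 25 (a(s, Z) = (-5 + 0)² = (-5)² = 25)
a(-5, -4/(-1) - 1/(-4))*(g(7, -1) - 46) = 25*((-3 - 1 + 7) - 46) = 25*(3 - 46) = 25*(-43) = -1075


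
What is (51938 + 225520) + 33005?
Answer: 310463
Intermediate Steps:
(51938 + 225520) + 33005 = 277458 + 33005 = 310463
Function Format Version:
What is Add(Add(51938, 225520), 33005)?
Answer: 310463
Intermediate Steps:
Add(Add(51938, 225520), 33005) = Add(277458, 33005) = 310463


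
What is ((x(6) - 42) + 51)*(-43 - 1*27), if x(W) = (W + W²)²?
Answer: -124110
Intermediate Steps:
((x(6) - 42) + 51)*(-43 - 1*27) = ((6²*(1 + 6)² - 42) + 51)*(-43 - 1*27) = ((36*7² - 42) + 51)*(-43 - 27) = ((36*49 - 42) + 51)*(-70) = ((1764 - 42) + 51)*(-70) = (1722 + 51)*(-70) = 1773*(-70) = -124110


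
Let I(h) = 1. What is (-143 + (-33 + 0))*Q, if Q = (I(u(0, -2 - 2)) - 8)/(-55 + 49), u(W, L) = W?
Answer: -616/3 ≈ -205.33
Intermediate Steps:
Q = 7/6 (Q = (1 - 8)/(-55 + 49) = -7/(-6) = -7*(-⅙) = 7/6 ≈ 1.1667)
(-143 + (-33 + 0))*Q = (-143 + (-33 + 0))*(7/6) = (-143 - 33)*(7/6) = -176*7/6 = -616/3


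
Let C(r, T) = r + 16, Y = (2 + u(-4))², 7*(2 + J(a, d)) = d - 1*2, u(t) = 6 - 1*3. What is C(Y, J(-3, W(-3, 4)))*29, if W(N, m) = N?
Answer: 1189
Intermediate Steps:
u(t) = 3 (u(t) = 6 - 3 = 3)
J(a, d) = -16/7 + d/7 (J(a, d) = -2 + (d - 1*2)/7 = -2 + (d - 2)/7 = -2 + (-2 + d)/7 = -2 + (-2/7 + d/7) = -16/7 + d/7)
Y = 25 (Y = (2 + 3)² = 5² = 25)
C(r, T) = 16 + r
C(Y, J(-3, W(-3, 4)))*29 = (16 + 25)*29 = 41*29 = 1189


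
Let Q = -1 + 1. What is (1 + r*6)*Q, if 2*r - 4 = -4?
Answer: 0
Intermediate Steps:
r = 0 (r = 2 + (1/2)*(-4) = 2 - 2 = 0)
Q = 0
(1 + r*6)*Q = (1 + 0*6)*0 = (1 + 0)*0 = 1*0 = 0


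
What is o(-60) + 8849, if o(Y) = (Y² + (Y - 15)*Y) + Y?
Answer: 16889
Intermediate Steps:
o(Y) = Y + Y² + Y*(-15 + Y) (o(Y) = (Y² + (-15 + Y)*Y) + Y = (Y² + Y*(-15 + Y)) + Y = Y + Y² + Y*(-15 + Y))
o(-60) + 8849 = 2*(-60)*(-7 - 60) + 8849 = 2*(-60)*(-67) + 8849 = 8040 + 8849 = 16889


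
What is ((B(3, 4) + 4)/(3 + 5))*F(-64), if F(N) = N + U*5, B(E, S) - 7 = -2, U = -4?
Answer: -189/2 ≈ -94.500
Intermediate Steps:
B(E, S) = 5 (B(E, S) = 7 - 2 = 5)
F(N) = -20 + N (F(N) = N - 4*5 = N - 20 = -20 + N)
((B(3, 4) + 4)/(3 + 5))*F(-64) = ((5 + 4)/(3 + 5))*(-20 - 64) = (9/8)*(-84) = -189/2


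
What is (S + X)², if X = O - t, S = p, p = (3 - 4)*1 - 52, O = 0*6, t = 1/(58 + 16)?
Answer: 15389929/5476 ≈ 2810.4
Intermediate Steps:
t = 1/74 ≈ 0.013514
O = 0
p = -53 (p = -1*1 - 52 = -1 - 52 = -53)
S = -53
X = -1/74 (X = 0 - 1*1/74 = 0 - 1/74 = -1/74 ≈ -0.013514)
(S + X)² = (-53 - 1/74)² = (-3923/74)² = 15389929/5476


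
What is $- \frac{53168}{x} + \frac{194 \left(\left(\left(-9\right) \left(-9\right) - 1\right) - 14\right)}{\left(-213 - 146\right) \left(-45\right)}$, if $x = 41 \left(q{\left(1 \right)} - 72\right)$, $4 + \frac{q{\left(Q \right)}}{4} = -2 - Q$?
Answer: $\frac{15190424}{1103925} \approx 13.76$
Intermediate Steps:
$q{\left(Q \right)} = -24 - 4 Q$ ($q{\left(Q \right)} = -16 + 4 \left(-2 - Q\right) = -16 - \left(8 + 4 Q\right) = -24 - 4 Q$)
$x = -4100$ ($x = 41 \left(\left(-24 - 4\right) - 72\right) = 41 \left(-28 - 72\right) = 41 \left(-100\right) = -4100$)
$- \frac{53168}{x} + \frac{194 \left(\left(\left(-9\right) \left(-9\right) - 1\right) - 14\right)}{\left(-213 - 146\right) \left(-45\right)} = - \frac{53168}{-4100} + \frac{194 \left(\left(\left(-9\right) \left(-9\right) - 1\right) - 14\right)}{\left(-213 - 146\right) \left(-45\right)} = \left(-53168\right) \left(- \frac{1}{4100}\right) + \frac{194 \left(\left(81 - 1\right) - 14\right)}{\left(-359\right) \left(-45\right)} = \frac{13292}{1025} + \frac{194 \left(80 - 14\right)}{16155} = \frac{13292}{1025} + 194 \cdot 66 \cdot \frac{1}{16155} = \frac{13292}{1025} + 12804 \cdot \frac{1}{16155} = \frac{13292}{1025} + \frac{4268}{5385} = \frac{15190424}{1103925}$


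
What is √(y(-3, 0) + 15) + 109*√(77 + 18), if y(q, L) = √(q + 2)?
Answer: √(15 + I) + 109*√95 ≈ 1066.3 + 0.12903*I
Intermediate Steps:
y(q, L) = √(2 + q)
√(y(-3, 0) + 15) + 109*√(77 + 18) = √(√(2 - 3) + 15) + 109*√(77 + 18) = √(√(-1) + 15) + 109*√95 = √(I + 15) + 109*√95 = √(15 + I) + 109*√95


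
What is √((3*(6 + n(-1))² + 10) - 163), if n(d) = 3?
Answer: 3*√10 ≈ 9.4868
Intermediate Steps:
√((3*(6 + n(-1))² + 10) - 163) = √((3*(6 + 3)² + 10) - 163) = √((3*9² + 10) - 163) = √((3*81 + 10) - 163) = √((243 + 10) - 163) = √(253 - 163) = √90 = 3*√10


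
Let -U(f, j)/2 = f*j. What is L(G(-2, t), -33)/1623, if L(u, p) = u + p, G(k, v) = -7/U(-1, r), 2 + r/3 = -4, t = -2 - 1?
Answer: -1181/58428 ≈ -0.020213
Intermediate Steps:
t = -3
r = -18 (r = -6 + 3*(-4) = -6 - 12 = -18)
U(f, j) = -2*f*j
G(k, v) = 7/36 (G(k, v) = -7/((-2*(-1)*(-18))) = -7/(-36) = -7*(-1/36) = 7/36)
L(u, p) = p + u
L(G(-2, t), -33)/1623 = (-33 + 7/36)/1623 = -1181/36*1/1623 = -1181/58428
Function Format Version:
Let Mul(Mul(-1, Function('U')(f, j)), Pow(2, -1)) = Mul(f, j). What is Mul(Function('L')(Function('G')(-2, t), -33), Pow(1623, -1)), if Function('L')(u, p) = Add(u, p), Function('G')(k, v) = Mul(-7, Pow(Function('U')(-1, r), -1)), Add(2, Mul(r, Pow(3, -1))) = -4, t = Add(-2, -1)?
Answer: Rational(-1181, 58428) ≈ -0.020213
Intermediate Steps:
t = -3
r = -18 (r = Add(-6, Mul(3, -4)) = Add(-6, -12) = -18)
Function('U')(f, j) = Mul(-2, f, j) (Function('U')(f, j) = Mul(-2, Mul(f, j)) = Mul(-2, f, j))
Function('G')(k, v) = Rational(7, 36) (Function('G')(k, v) = Mul(-7, Pow(Mul(-2, -1, -18), -1)) = Mul(-7, Pow(-36, -1)) = Mul(-7, Rational(-1, 36)) = Rational(7, 36))
Function('L')(u, p) = Add(p, u)
Mul(Function('L')(Function('G')(-2, t), -33), Pow(1623, -1)) = Mul(Add(-33, Rational(7, 36)), Pow(1623, -1)) = Mul(Rational(-1181, 36), Rational(1, 1623)) = Rational(-1181, 58428)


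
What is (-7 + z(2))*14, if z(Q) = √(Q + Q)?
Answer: -70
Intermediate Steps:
z(Q) = √2*√Q (z(Q) = √(2*Q) = √2*√Q)
(-7 + z(2))*14 = (-7 + √2*√2)*14 = (-7 + 2)*14 = -5*14 = -70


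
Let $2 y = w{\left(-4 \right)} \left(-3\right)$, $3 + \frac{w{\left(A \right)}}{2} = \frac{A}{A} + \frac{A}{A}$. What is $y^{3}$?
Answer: $27$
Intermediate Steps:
$w{\left(A \right)} = -2$ ($w{\left(A \right)} = -6 + 2 \left(\frac{A}{A} + \frac{A}{A}\right) = -6 + 2 \left(1 + 1\right) = -6 + 2 \cdot 2 = -6 + 4 = -2$)
$y = 3$ ($y = \frac{\left(-2\right) \left(-3\right)}{2} = \frac{1}{2} \cdot 6 = 3$)
$y^{3} = 3^{3} = 27$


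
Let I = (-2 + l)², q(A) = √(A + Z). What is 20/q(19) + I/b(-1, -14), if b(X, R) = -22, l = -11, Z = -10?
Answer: -67/66 ≈ -1.0152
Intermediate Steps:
q(A) = √(-10 + A) (q(A) = √(A - 10) = √(-10 + A))
I = 169 (I = (-2 - 11)² = (-13)² = 169)
20/q(19) + I/b(-1, -14) = 20/(√(-10 + 19)) + 169/(-22) = 20/(√9) + 169*(-1/22) = 20/3 - 169/22 = -67/66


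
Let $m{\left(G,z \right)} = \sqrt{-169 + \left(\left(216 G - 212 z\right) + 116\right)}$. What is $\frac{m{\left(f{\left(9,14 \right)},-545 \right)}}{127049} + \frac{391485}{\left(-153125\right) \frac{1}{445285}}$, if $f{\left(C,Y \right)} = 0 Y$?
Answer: $- \frac{6972895929}{6125} + \frac{\sqrt{115487}}{127049} \approx -1.1384 \cdot 10^{6}$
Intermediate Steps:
$f{\left(C,Y \right)} = 0$
$m{\left(G,z \right)} = \sqrt{-53 - 212 z + 216 G}$ ($m{\left(G,z \right)} = \sqrt{-169 + \left(\left(- 212 z + 216 G\right) + 116\right)} = \sqrt{-169 + \left(116 - 212 z + 216 G\right)} = \sqrt{-53 - 212 z + 216 G}$)
$\frac{m{\left(f{\left(9,14 \right)},-545 \right)}}{127049} + \frac{391485}{\left(-153125\right) \frac{1}{445285}} = \frac{\sqrt{-53 - -115540 + 216 \cdot 0}}{127049} + \frac{391485}{\left(-153125\right) \frac{1}{445285}} = \sqrt{-53 + 115540 + 0} \cdot \frac{1}{127049} + \frac{391485}{\left(-153125\right) \frac{1}{445285}} = \sqrt{115487} \cdot \frac{1}{127049} + \frac{391485}{- \frac{30625}{89057}} = \frac{\sqrt{115487}}{127049} + 391485 \left(- \frac{89057}{30625}\right) = \frac{\sqrt{115487}}{127049} - \frac{6972895929}{6125} = - \frac{6972895929}{6125} + \frac{\sqrt{115487}}{127049}$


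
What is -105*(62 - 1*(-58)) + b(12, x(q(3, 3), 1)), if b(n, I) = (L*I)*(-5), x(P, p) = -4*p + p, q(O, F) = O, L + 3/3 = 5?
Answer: -12540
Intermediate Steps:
L = 4 (L = -1 + 5 = 4)
x(P, p) = -3*p
b(n, I) = -20*I (b(n, I) = (4*I)*(-5) = -20*I)
-105*(62 - 1*(-58)) + b(12, x(q(3, 3), 1)) = -105*(62 - 1*(-58)) - (-60) = -105*(62 + 58) - 20*(-3) = -105*120 + 60 = -12600 + 60 = -12540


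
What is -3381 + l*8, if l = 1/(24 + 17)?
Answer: -138613/41 ≈ -3380.8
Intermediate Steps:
l = 1/41 ≈ 0.024390
-3381 + l*8 = -3381 + (1/41)*8 = -3381 + 8/41 = -138613/41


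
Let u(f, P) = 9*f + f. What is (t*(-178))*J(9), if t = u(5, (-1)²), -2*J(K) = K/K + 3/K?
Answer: 17800/3 ≈ 5933.3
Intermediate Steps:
J(K) = -½ - 3/(2*K) (J(K) = -(K/K + 3/K)/2 = -(1 + 3/K)/2 = -½ - 3/(2*K))
u(f, P) = 10*f
t = 50 (t = 10*5 = 50)
(t*(-178))*J(9) = (50*(-178))*((½)*(-3 - 1*9)/9) = -4450*(-3 - 9)/9 = -4450*(-12)/9 = -8900*(-⅔) = 17800/3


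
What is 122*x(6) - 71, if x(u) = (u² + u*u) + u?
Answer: 9445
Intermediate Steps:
x(u) = u + 2*u² (x(u) = (u² + u²) + u = 2*u² + u = u + 2*u²)
122*x(6) - 71 = 122*(6*(1 + 2*6)) - 71 = 122*(6*(1 + 12)) - 71 = 122*(6*13) - 71 = 122*78 - 71 = 9516 - 71 = 9445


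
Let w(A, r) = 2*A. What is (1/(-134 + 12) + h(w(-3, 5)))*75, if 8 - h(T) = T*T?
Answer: -256275/122 ≈ -2100.6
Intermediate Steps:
h(T) = 8 - T² (h(T) = 8 - T*T = 8 - T²)
(1/(-134 + 12) + h(w(-3, 5)))*75 = (1/(-134 + 12) + (8 - (2*(-3))²))*75 = (1/(-122) + (8 - 1*(-6)²))*75 = (-1/122 + (8 - 1*36))*75 = (-1/122 + (8 - 36))*75 = (-1/122 - 28)*75 = -3417/122*75 = -256275/122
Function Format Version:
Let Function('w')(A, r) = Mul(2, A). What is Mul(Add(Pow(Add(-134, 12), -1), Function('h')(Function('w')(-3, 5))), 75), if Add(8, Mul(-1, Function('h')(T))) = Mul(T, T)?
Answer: Rational(-256275, 122) ≈ -2100.6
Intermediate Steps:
Function('h')(T) = Add(8, Mul(-1, Pow(T, 2))) (Function('h')(T) = Add(8, Mul(-1, Mul(T, T))) = Add(8, Mul(-1, Pow(T, 2))))
Mul(Add(Pow(Add(-134, 12), -1), Function('h')(Function('w')(-3, 5))), 75) = Mul(Add(Pow(Add(-134, 12), -1), Add(8, Mul(-1, Pow(Mul(2, -3), 2)))), 75) = Mul(Add(Pow(-122, -1), Add(8, Mul(-1, Pow(-6, 2)))), 75) = Mul(Add(Rational(-1, 122), Add(8, Mul(-1, 36))), 75) = Mul(Add(Rational(-1, 122), Add(8, -36)), 75) = Mul(Add(Rational(-1, 122), -28), 75) = Mul(Rational(-3417, 122), 75) = Rational(-256275, 122)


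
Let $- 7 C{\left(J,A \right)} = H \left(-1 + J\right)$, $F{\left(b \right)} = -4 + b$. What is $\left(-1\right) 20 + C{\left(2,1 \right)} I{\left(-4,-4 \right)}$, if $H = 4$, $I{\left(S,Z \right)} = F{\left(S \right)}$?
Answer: $- \frac{108}{7} \approx -15.429$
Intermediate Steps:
$I{\left(S,Z \right)} = -4 + S$
$C{\left(J,A \right)} = \frac{4}{7} - \frac{4 J}{7}$ ($C{\left(J,A \right)} = - \frac{4 \left(-1 + J\right)}{7} = - \frac{-4 + 4 J}{7} = \frac{4}{7} - \frac{4 J}{7}$)
$\left(-1\right) 20 + C{\left(2,1 \right)} I{\left(-4,-4 \right)} = \left(-1\right) 20 + \left(\frac{4}{7} - \frac{8}{7}\right) \left(-4 - 4\right) = -20 + \left(\frac{4}{7} - \frac{8}{7}\right) \left(-8\right) = -20 - - \frac{32}{7} = -20 + \frac{32}{7} = - \frac{108}{7}$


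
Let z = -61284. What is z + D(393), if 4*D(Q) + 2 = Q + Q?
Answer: -61088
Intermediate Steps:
D(Q) = -½ + Q/2 (D(Q) = -½ + (Q + Q)/4 = -½ + (2*Q)/4 = -½ + Q/2)
z + D(393) = -61284 + (-½ + (½)*393) = -61284 + (-½ + 393/2) = -61284 + 196 = -61088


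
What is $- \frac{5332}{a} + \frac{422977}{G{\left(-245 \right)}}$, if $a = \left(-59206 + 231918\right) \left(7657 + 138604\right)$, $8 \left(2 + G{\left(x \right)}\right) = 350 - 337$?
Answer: $- \frac{21369669230503727}{18945772374} \approx -1.1279 \cdot 10^{6}$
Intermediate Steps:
$G{\left(x \right)} = - \frac{3}{8}$ ($G{\left(x \right)} = -2 + \frac{350 - 337}{8} = -2 + \frac{1}{8} \cdot 13 = -2 + \frac{13}{8} = - \frac{3}{8}$)
$a = 25261029832$ ($a = 172712 \cdot 146261 = 25261029832$)
$- \frac{5332}{a} + \frac{422977}{G{\left(-245 \right)}} = - \frac{5332}{25261029832} + \frac{422977}{- \frac{3}{8}} = \left(-5332\right) \frac{1}{25261029832} + 422977 \left(- \frac{8}{3}\right) = - \frac{1333}{6315257458} - \frac{3383816}{3} = - \frac{21369669230503727}{18945772374}$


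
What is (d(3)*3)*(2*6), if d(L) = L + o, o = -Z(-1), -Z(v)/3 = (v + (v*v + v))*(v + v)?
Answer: 324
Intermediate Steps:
Z(v) = -6*v*(v**2 + 2*v) (Z(v) = -3*(v + (v*v + v))*(v + v) = -3*(v + (v**2 + v))*2*v = -3*(v + (v + v**2))*2*v = -3*(v**2 + 2*v)*2*v = -6*v*(v**2 + 2*v))
o = 6 (o = -6*(-1)**2*(-2 - 1*(-1)) = -6*(-2 + 1) = -6*(-1) = -1*(-6) = 6)
d(L) = 6 + L (d(L) = L + 6 = 6 + L)
(d(3)*3)*(2*6) = ((6 + 3)*3)*(2*6) = (9*3)*12 = 27*12 = 324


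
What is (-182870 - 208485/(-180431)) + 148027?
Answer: -6286548848/180431 ≈ -34842.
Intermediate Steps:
(-182870 - 208485/(-180431)) + 148027 = (-182870 - 208485*(-1/180431)) + 148027 = (-182870 + 208485/180431) + 148027 = -32995208485/180431 + 148027 = -6286548848/180431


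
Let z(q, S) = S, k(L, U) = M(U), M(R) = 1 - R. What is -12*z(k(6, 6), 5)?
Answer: -60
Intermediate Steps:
k(L, U) = 1 - U
-12*z(k(6, 6), 5) = -12*5 = -60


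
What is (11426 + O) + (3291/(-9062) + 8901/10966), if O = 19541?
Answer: 769338971330/24843473 ≈ 30967.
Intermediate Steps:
(11426 + O) + (3291/(-9062) + 8901/10966) = (11426 + 19541) + (3291/(-9062) + 8901/10966) = 30967 + (3291*(-1/9062) + 8901*(1/10966)) = 30967 + (-3291/9062 + 8901/10966) = 30967 + 11142939/24843473 = 769338971330/24843473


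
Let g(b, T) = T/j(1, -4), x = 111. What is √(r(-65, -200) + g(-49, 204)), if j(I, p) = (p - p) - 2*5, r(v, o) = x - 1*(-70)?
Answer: √4015/5 ≈ 12.673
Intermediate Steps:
r(v, o) = 181 (r(v, o) = 111 - 1*(-70) = 111 + 70 = 181)
j(I, p) = -10 (j(I, p) = 0 - 10 = -10)
g(b, T) = -T/10 (g(b, T) = T/(-10) = T*(-⅒) = -T/10)
√(r(-65, -200) + g(-49, 204)) = √(181 - ⅒*204) = √(181 - 102/5) = √(803/5) = √4015/5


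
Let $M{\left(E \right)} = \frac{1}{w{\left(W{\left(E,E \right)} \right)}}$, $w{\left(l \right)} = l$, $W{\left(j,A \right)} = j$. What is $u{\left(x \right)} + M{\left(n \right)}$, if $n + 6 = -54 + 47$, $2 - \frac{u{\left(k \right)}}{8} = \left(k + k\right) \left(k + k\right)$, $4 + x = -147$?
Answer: $- \frac{9485009}{13} \approx -7.2962 \cdot 10^{5}$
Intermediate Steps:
$x = -151$ ($x = -4 - 147 = -151$)
$u{\left(k \right)} = 16 - 32 k^{2}$ ($u{\left(k \right)} = 16 - 8 \left(k + k\right) \left(k + k\right) = 16 - 8 \cdot 2 k 2 k = 16 - 8 \cdot 4 k^{2} = 16 - 32 k^{2}$)
$n = -13$ ($n = -6 + \left(-54 + 47\right) = -6 - 7 = -13$)
$M{\left(E \right)} = \frac{1}{E}$
$u{\left(x \right)} + M{\left(n \right)} = \left(16 - 32 \left(-151\right)^{2}\right) + \frac{1}{-13} = \left(16 - 729632\right) - \frac{1}{13} = -729616 - \frac{1}{13} = - \frac{9485009}{13}$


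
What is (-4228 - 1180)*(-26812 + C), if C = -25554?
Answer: 283195328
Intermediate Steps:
(-4228 - 1180)*(-26812 + C) = (-4228 - 1180)*(-26812 - 25554) = -5408*(-52366) = 283195328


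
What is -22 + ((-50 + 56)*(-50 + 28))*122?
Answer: -16126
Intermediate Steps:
-22 + ((-50 + 56)*(-50 + 28))*122 = -22 + (6*(-22))*122 = -22 - 132*122 = -22 - 16104 = -16126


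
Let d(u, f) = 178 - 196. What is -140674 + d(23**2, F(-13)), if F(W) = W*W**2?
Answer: -140692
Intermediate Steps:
F(W) = W**3
d(u, f) = -18
-140674 + d(23**2, F(-13)) = -140674 - 18 = -140692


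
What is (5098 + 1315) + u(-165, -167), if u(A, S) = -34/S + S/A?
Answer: 176743714/27555 ≈ 6414.2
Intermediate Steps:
(5098 + 1315) + u(-165, -167) = (5098 + 1315) + (-34/(-167) - 167/(-165)) = 6413 + (-34*(-1/167) - 167*(-1/165)) = 6413 + (34/167 + 167/165) = 6413 + 33499/27555 = 176743714/27555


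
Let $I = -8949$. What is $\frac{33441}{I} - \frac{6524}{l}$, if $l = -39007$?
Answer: $- \frac{139239}{39007} \approx -3.5696$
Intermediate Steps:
$\frac{33441}{I} - \frac{6524}{l} = \frac{33441}{-8949} - \frac{6524}{-39007} = 33441 \left(- \frac{1}{8949}\right) - - \frac{6524}{39007} = - \frac{71}{19} + \frac{6524}{39007} = - \frac{139239}{39007}$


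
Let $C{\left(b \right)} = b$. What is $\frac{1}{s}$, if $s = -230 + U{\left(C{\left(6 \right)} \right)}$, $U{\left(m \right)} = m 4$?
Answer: $- \frac{1}{206} \approx -0.0048544$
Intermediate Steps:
$U{\left(m \right)} = 4 m$
$s = -206$ ($s = -230 + 4 \cdot 6 = -230 + 24 = -206$)
$\frac{1}{s} = \frac{1}{-206} = - \frac{1}{206}$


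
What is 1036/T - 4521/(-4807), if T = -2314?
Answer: 249161/505609 ≈ 0.49279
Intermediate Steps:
1036/T - 4521/(-4807) = 1036/(-2314) - 4521/(-4807) = 1036*(-1/2314) - 4521*(-1/4807) = -518/1157 + 411/437 = 249161/505609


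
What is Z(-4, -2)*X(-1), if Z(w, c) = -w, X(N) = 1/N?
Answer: -4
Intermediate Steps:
Z(-4, -2)*X(-1) = -1*(-4)/(-1) = 4*(-1) = -4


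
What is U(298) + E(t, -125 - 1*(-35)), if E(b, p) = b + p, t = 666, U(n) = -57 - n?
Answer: 221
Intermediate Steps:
U(298) + E(t, -125 - 1*(-35)) = (-57 - 1*298) + (666 + (-125 - 1*(-35))) = (-57 - 298) + (666 + (-125 + 35)) = -355 + (666 - 90) = -355 + 576 = 221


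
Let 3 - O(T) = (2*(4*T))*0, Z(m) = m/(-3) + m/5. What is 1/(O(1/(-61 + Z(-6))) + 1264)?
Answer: 1/1267 ≈ 0.00078927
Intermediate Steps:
Z(m) = -2*m/15 (Z(m) = m*(-⅓) + m*(⅕) = -m/3 + m/5 = -2*m/15)
O(T) = 3 (O(T) = 3 - 2*(4*T)*0 = 3 - 8*T*0 = 3 - 1*0 = 3 + 0 = 3)
1/(O(1/(-61 + Z(-6))) + 1264) = 1/(3 + 1264) = 1/1267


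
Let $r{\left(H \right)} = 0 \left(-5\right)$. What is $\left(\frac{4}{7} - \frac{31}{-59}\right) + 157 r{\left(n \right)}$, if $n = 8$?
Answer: $\frac{453}{413} \approx 1.0969$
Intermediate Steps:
$r{\left(H \right)} = 0$
$\left(\frac{4}{7} - \frac{31}{-59}\right) + 157 r{\left(n \right)} = \left(\frac{4}{7} - \frac{31}{-59}\right) + 157 \cdot 0 = \left(4 \cdot \frac{1}{7} - - \frac{31}{59}\right) + 0 = \left(\frac{4}{7} + \frac{31}{59}\right) + 0 = \frac{453}{413} + 0 = \frac{453}{413}$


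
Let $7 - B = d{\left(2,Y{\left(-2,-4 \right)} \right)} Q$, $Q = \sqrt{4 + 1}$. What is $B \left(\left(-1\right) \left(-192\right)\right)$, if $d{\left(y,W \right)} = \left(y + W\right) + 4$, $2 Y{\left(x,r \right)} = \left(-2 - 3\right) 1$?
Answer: $1344 - 672 \sqrt{5} \approx -158.64$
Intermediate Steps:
$Y{\left(x,r \right)} = - \frac{5}{2}$ ($Y{\left(x,r \right)} = \frac{\left(-2 - 3\right) 1}{2} = \frac{\left(-5\right) 1}{2} = \frac{1}{2} \left(-5\right) = - \frac{5}{2}$)
$d{\left(y,W \right)} = 4 + W + y$ ($d{\left(y,W \right)} = \left(W + y\right) + 4 = 4 + W + y$)
$Q = \sqrt{5} \approx 2.2361$
$B = 7 - \frac{7 \sqrt{5}}{2}$ ($B = 7 - \left(4 - \frac{5}{2} + 2\right) \sqrt{5} = 7 - \frac{7 \sqrt{5}}{2} \approx -0.82624$)
$B \left(\left(-1\right) \left(-192\right)\right) = \left(7 - \frac{7 \sqrt{5}}{2}\right) \left(\left(-1\right) \left(-192\right)\right) = \left(7 - \frac{7 \sqrt{5}}{2}\right) 192 = 1344 - 672 \sqrt{5}$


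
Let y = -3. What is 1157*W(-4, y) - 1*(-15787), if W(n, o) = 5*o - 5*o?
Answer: 15787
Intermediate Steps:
W(n, o) = 0
1157*W(-4, y) - 1*(-15787) = 1157*0 - 1*(-15787) = 0 + 15787 = 15787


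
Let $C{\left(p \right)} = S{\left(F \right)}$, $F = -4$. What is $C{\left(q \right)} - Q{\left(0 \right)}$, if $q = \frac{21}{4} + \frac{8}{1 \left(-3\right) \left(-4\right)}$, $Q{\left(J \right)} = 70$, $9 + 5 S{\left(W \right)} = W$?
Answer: $- \frac{363}{5} \approx -72.6$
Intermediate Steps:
$S{\left(W \right)} = - \frac{9}{5} + \frac{W}{5}$
$q = \frac{71}{12}$ ($q = 21 \cdot \frac{1}{4} + \frac{8}{\left(-3\right) \left(-4\right)} = \frac{21}{4} + \frac{8}{12} = \frac{21}{4} + 8 \cdot \frac{1}{12} = \frac{21}{4} + \frac{2}{3} = \frac{71}{12} \approx 5.9167$)
$C{\left(p \right)} = - \frac{13}{5}$ ($C{\left(p \right)} = - \frac{9}{5} + \frac{1}{5} \left(-4\right) = - \frac{9}{5} - \frac{4}{5} = - \frac{13}{5}$)
$C{\left(q \right)} - Q{\left(0 \right)} = - \frac{13}{5} - 70 = - \frac{363}{5}$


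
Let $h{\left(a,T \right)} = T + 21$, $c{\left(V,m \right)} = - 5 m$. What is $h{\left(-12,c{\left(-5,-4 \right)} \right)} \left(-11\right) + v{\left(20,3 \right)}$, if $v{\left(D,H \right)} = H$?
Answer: $-448$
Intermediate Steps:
$h{\left(a,T \right)} = 21 + T$
$h{\left(-12,c{\left(-5,-4 \right)} \right)} \left(-11\right) + v{\left(20,3 \right)} = \left(21 - -20\right) \left(-11\right) + 3 = \left(21 + 20\right) \left(-11\right) + 3 = 41 \left(-11\right) + 3 = -451 + 3 = -448$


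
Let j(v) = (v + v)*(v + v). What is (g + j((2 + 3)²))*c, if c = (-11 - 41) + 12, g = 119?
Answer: -104760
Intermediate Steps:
c = -40 (c = -52 + 12 = -40)
j(v) = 4*v² (j(v) = (2*v)*(2*v) = 4*v²)
(g + j((2 + 3)²))*c = (119 + 4*((2 + 3)²)²)*(-40) = (119 + 4*(5²)²)*(-40) = (119 + 4*25²)*(-40) = (119 + 4*625)*(-40) = (119 + 2500)*(-40) = 2619*(-40) = -104760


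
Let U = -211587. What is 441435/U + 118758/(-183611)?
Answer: -35393323577/12949900219 ≈ -2.7331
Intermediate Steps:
441435/U + 118758/(-183611) = 441435/(-211587) + 118758/(-183611) = 441435*(-1/211587) + 118758*(-1/183611) = -147145/70529 - 118758/183611 = -35393323577/12949900219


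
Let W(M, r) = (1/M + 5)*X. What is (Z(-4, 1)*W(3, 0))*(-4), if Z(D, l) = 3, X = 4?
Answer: -256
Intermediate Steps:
W(M, r) = 20 + 4/M (W(M, r) = (1/M + 5)*4 = (5 + 1/M)*4 = 20 + 4/M)
(Z(-4, 1)*W(3, 0))*(-4) = (3*(20 + 4/3))*(-4) = (3*(64/3))*(-4) = 64*(-4) = -256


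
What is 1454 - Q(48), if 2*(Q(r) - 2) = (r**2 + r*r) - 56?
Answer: -824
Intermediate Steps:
Q(r) = -26 + r**2 (Q(r) = 2 + ((r**2 + r*r) - 56)/2 = 2 + ((r**2 + r**2) - 56)/2 = 2 + (2*r**2 - 56)/2 = 2 + (-56 + 2*r**2)/2 = 2 + (-28 + r**2) = -26 + r**2)
1454 - Q(48) = 1454 - (-26 + 48**2) = 1454 - (-26 + 2304) = 1454 - 1*2278 = 1454 - 2278 = -824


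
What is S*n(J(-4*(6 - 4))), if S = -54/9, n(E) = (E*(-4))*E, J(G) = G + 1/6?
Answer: 4418/3 ≈ 1472.7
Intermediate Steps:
J(G) = ⅙ + G (J(G) = G + ⅙ = ⅙ + G)
n(E) = -4*E² (n(E) = (-4*E)*E = -4*E²)
S = -6 (S = -54*⅑ = -6)
S*n(J(-4*(6 - 4))) = -(-24)*(⅙ - 4*(6 - 4))² = -(-24)*(⅙ - 4*2)² = -(-24)*(⅙ - 8)² = -(-24)*(-47/6)² = -(-24)*2209/36 = -6*(-2209/9) = 4418/3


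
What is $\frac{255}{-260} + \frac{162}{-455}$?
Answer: $- \frac{2433}{1820} \approx -1.3368$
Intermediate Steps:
$\frac{255}{-260} + \frac{162}{-455} = 255 \left(- \frac{1}{260}\right) + 162 \left(- \frac{1}{455}\right) = - \frac{51}{52} - \frac{162}{455} = - \frac{2433}{1820}$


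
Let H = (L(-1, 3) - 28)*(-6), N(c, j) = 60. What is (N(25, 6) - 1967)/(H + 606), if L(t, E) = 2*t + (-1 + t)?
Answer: -1907/798 ≈ -2.3897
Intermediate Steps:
L(t, E) = -1 + 3*t
H = 192 (H = ((-1 + 3*(-1)) - 28)*(-6) = ((-1 - 3) - 28)*(-6) = (-4 - 28)*(-6) = -32*(-6) = 192)
(N(25, 6) - 1967)/(H + 606) = (60 - 1967)/(192 + 606) = -1907/798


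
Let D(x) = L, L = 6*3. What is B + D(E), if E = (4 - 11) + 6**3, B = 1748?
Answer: 1766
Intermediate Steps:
L = 18
E = 209 (E = -7 + 216 = 209)
D(x) = 18
B + D(E) = 1748 + 18 = 1766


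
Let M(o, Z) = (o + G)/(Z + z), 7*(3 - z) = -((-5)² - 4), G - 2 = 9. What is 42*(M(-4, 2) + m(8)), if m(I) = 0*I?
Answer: 147/4 ≈ 36.750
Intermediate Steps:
G = 11 (G = 2 + 9 = 11)
m(I) = 0
z = 6 (z = 3 - (-1)*((-5)² - 4)/7 = 3 - (-1)*(25 - 4)/7 = 3 - (-1)*21/7 = 3 - ⅐*(-21) = 3 + 3 = 6)
M(o, Z) = (11 + o)/(6 + Z) (M(o, Z) = (o + 11)/(Z + 6) = (11 + o)/(6 + Z))
42*(M(-4, 2) + m(8)) = 42*((11 - 4)/(6 + 2) + 0) = 42*(7/8 + 0) = 42*(7/8) = 147/4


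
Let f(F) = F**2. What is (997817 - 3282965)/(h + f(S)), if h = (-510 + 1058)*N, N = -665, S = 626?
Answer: -190429/2288 ≈ -83.229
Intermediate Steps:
h = -364420 (h = (-510 + 1058)*(-665) = 548*(-665) = -364420)
(997817 - 3282965)/(h + f(S)) = (997817 - 3282965)/(-364420 + 626**2) = -2285148/(-364420 + 391876) = -2285148/27456 = -2285148*1/27456 = -190429/2288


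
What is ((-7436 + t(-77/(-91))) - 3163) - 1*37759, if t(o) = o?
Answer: -628643/13 ≈ -48357.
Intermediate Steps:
((-7436 + t(-77/(-91))) - 3163) - 1*37759 = ((-7436 - 77/(-91)) - 3163) - 1*37759 = ((-7436 - 77*(-1/91)) - 3163) - 37759 = ((-7436 + 11/13) - 3163) - 37759 = (-96657/13 - 3163) - 37759 = -137776/13 - 37759 = -628643/13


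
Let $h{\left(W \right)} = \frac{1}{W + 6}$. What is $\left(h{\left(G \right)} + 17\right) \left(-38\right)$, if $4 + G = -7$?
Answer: $- \frac{3192}{5} \approx -638.4$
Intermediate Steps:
$G = -11$ ($G = -4 - 7 = -11$)
$h{\left(W \right)} = \frac{1}{6 + W}$
$\left(h{\left(G \right)} + 17\right) \left(-38\right) = \left(\frac{1}{6 - 11} + 17\right) \left(-38\right) = \left(\frac{1}{-5} + 17\right) \left(-38\right) = \left(- \frac{1}{5} + 17\right) \left(-38\right) = \frac{84}{5} \left(-38\right) = - \frac{3192}{5}$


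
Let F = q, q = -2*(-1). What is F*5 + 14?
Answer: 24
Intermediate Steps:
q = 2
F = 2
F*5 + 14 = 2*5 + 14 = 10 + 14 = 24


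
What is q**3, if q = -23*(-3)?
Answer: 328509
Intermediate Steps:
q = 69
q**3 = 69**3 = 328509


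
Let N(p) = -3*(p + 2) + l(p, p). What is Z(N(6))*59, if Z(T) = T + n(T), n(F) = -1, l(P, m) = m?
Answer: -1121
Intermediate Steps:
N(p) = -6 - 2*p (N(p) = -3*(p + 2) + p = -3*(2 + p) + p = (-6 - 3*p) + p = -6 - 2*p)
Z(T) = -1 + T (Z(T) = T - 1 = -1 + T)
Z(N(6))*59 = (-1 + (-6 - 2*6))*59 = (-1 + (-6 - 12))*59 = (-1 - 18)*59 = -19*59 = -1121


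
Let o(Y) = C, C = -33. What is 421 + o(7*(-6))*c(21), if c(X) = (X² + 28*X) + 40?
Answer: -34856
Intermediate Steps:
c(X) = 40 + X² + 28*X
o(Y) = -33
421 + o(7*(-6))*c(21) = 421 - 33*(40 + 21² + 28*21) = 421 - 33*(40 + 441 + 588) = 421 - 33*1069 = 421 - 35277 = -34856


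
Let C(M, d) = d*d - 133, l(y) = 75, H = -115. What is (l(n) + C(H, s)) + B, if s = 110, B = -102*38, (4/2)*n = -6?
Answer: 8166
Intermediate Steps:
n = -3 (n = (½)*(-6) = -3)
B = -3876
C(M, d) = -133 + d² (C(M, d) = d² - 133 = -133 + d²)
(l(n) + C(H, s)) + B = (75 + (-133 + 110²)) - 3876 = (75 + (-133 + 12100)) - 3876 = (75 + 11967) - 3876 = 12042 - 3876 = 8166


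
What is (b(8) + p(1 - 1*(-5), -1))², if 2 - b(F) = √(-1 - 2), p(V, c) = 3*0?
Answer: (2 - I*√3)² ≈ 1.0 - 6.9282*I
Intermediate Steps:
p(V, c) = 0
b(F) = 2 - I*√3 (b(F) = 2 - √(-1 - 2) = 2 - √(-3) = 2 - I*√3)
(b(8) + p(1 - 1*(-5), -1))² = ((2 - I*√3) + 0)² = (2 - I*√3)²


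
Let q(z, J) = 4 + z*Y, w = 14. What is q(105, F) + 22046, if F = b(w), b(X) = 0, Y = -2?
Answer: 21840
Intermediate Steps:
F = 0
q(z, J) = 4 - 2*z (q(z, J) = 4 + z*(-2) = 4 - 2*z)
q(105, F) + 22046 = (4 - 2*105) + 22046 = (4 - 210) + 22046 = -206 + 22046 = 21840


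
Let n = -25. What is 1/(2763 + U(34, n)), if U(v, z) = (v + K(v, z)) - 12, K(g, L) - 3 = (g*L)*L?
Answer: 1/24038 ≈ 4.1601e-5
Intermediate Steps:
K(g, L) = 3 + g*L**2 (K(g, L) = 3 + (g*L)*L = 3 + (L*g)*L = 3 + g*L**2)
U(v, z) = -9 + v + v*z**2 (U(v, z) = (v + (3 + v*z**2)) - 12 = (3 + v + v*z**2) - 12 = -9 + v + v*z**2)
1/(2763 + U(34, n)) = 1/(2763 + (-9 + 34 + 34*(-25)**2)) = 1/(2763 + (-9 + 34 + 34*625)) = 1/(2763 + (-9 + 34 + 21250)) = 1/(2763 + 21275) = 1/24038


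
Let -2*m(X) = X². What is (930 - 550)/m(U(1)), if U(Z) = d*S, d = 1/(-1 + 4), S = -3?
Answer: -760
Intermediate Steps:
d = ⅓ (d = 1/3 = ⅓ ≈ 0.33333)
U(Z) = -1 (U(Z) = (⅓)*(-3) = -1)
m(X) = -X²/2
(930 - 550)/m(U(1)) = (930 - 550)/((-½*(-1)²)) = 380/((-½*1)) = 380/(-½) = 380*(-2) = -760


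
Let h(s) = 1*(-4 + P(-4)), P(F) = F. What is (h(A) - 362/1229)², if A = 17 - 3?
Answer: 103917636/1510441 ≈ 68.800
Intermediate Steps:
A = 14
h(s) = -8 (h(s) = 1*(-4 - 4) = 1*(-8) = -8)
(h(A) - 362/1229)² = (-8 - 362/1229)² = (-10194/1229)² = 103917636/1510441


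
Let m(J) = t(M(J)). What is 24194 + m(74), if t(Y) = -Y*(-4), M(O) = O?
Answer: 24490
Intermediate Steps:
t(Y) = 4*Y
m(J) = 4*J
24194 + m(74) = 24194 + 4*74 = 24194 + 296 = 24490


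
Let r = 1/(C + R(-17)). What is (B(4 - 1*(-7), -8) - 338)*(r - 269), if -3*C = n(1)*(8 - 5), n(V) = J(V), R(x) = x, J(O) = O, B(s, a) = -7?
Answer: 556945/6 ≈ 92824.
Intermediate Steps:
n(V) = V
C = -1 (C = -(8 - 5)/3 = -3/3 = -1/3*3 = -1)
r = -1/18 (r = 1/(-1 - 17) = 1/(-18) = -1/18 ≈ -0.055556)
(B(4 - 1*(-7), -8) - 338)*(r - 269) = (-7 - 338)*(-1/18 - 269) = -345*(-4843/18) = 556945/6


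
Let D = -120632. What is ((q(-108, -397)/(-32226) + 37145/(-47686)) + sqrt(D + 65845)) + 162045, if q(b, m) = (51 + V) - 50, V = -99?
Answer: 124509032138539/768364518 + I*sqrt(54787) ≈ 1.6204e+5 + 234.07*I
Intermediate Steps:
q(b, m) = -98 (q(b, m) = (51 - 99) - 50 = -48 - 50 = -98)
((q(-108, -397)/(-32226) + 37145/(-47686)) + sqrt(D + 65845)) + 162045 = ((-98/(-32226) + 37145/(-47686)) + sqrt(-120632 + 65845)) + 162045 = ((-98*(-1/32226) + 37145*(-1/47686)) + sqrt(-54787)) + 162045 = ((49/16113 - 37145/47686) + I*sqrt(54787)) + 162045 = (-596180771/768364518 + I*sqrt(54787)) + 162045 = 124509032138539/768364518 + I*sqrt(54787)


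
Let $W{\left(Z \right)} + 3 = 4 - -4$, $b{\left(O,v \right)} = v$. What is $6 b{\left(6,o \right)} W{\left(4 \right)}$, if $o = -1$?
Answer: $-30$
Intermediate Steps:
$W{\left(Z \right)} = 5$ ($W{\left(Z \right)} = -3 + \left(4 - -4\right) = -3 + \left(4 + 4\right) = -3 + 8 = 5$)
$6 b{\left(6,o \right)} W{\left(4 \right)} = 6 \left(-1\right) 5 = \left(-6\right) 5 = -30$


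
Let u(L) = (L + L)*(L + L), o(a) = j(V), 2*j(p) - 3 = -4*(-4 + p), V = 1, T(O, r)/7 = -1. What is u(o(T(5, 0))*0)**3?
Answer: 0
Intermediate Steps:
T(O, r) = -7 (T(O, r) = 7*(-1) = -7)
j(p) = 19/2 - 2*p (j(p) = 3/2 + (-4*(-4 + p))/2 = 3/2 + (16 - 4*p)/2 = 3/2 + (8 - 2*p) = 19/2 - 2*p)
o(a) = 15/2 (o(a) = 19/2 - 2*1 = 19/2 - 2 = 15/2)
u(L) = 4*L**2 (u(L) = (2*L)*(2*L) = 4*L**2)
u(o(T(5, 0))*0)**3 = (4*((15/2)*0)**2)**3 = (4*0**2)**3 = (4*0)**3 = 0**3 = 0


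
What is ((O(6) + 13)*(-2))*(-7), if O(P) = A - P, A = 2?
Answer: 126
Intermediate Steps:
O(P) = 2 - P
((O(6) + 13)*(-2))*(-7) = (((2 - 1*6) + 13)*(-2))*(-7) = (((2 - 6) + 13)*(-2))*(-7) = ((-4 + 13)*(-2))*(-7) = (9*(-2))*(-7) = -18*(-7) = 126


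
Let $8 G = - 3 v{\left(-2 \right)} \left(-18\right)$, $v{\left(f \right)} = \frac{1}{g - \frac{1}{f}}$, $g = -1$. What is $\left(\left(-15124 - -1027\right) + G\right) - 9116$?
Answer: $- \frac{46453}{2} \approx -23227.0$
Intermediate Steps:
$v{\left(f \right)} = \frac{1}{-1 - \frac{1}{f}}$
$G = - \frac{27}{2}$ ($G = \frac{- 3 \left(- \frac{2}{-1 - -2}\right) \left(-18\right)}{8} = \frac{- 3 \left(- \frac{2}{-1 + 2}\right) \left(-18\right)}{8} = \frac{- 3 \left(- \frac{2}{1}\right) \left(-18\right)}{8} = \frac{- 3 \left(\left(-2\right) 1\right) \left(-18\right)}{8} = \frac{\left(-3\right) \left(-2\right) \left(-18\right)}{8} = \frac{6 \left(-18\right)}{8} = \frac{1}{8} \left(-108\right) = - \frac{27}{2} \approx -13.5$)
$\left(\left(-15124 - -1027\right) + G\right) - 9116 = \left(\left(-15124 - -1027\right) - \frac{27}{2}\right) - 9116 = \left(\left(-15124 + 1027\right) - \frac{27}{2}\right) - 9116 = \left(-14097 - \frac{27}{2}\right) - 9116 = - \frac{28221}{2} - 9116 = - \frac{46453}{2}$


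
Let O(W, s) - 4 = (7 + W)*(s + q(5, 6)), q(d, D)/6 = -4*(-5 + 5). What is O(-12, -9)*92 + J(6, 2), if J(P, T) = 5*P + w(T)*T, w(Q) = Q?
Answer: 4542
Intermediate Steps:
q(d, D) = 0 (q(d, D) = 6*(-4*(-5 + 5)) = 6*(-4*0) = 6*0 = 0)
J(P, T) = T² + 5*P (J(P, T) = 5*P + T*T = 5*P + T² = T² + 5*P)
O(W, s) = 4 + s*(7 + W) (O(W, s) = 4 + (7 + W)*(s + 0) = 4 + (7 + W)*s = 4 + s*(7 + W))
O(-12, -9)*92 + J(6, 2) = (4 + 7*(-9) - 12*(-9))*92 + (2² + 5*6) = (4 - 63 + 108)*92 + (4 + 30) = 49*92 + 34 = 4508 + 34 = 4542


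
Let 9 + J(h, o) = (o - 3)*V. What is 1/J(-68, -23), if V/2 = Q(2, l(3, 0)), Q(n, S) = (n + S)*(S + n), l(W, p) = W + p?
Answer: -1/1309 ≈ -0.00076394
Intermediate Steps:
Q(n, S) = (S + n)² (Q(n, S) = (S + n)*(S + n) = (S + n)²)
V = 50 (V = 2*((3 + 0) + 2)² = 2*(3 + 2)² = 2*5² = 2*25 = 50)
J(h, o) = -159 + 50*o (J(h, o) = -9 + (o - 3)*50 = -9 + (-3 + o)*50 = -9 + (-150 + 50*o) = -159 + 50*o)
1/J(-68, -23) = 1/(-159 + 50*(-23)) = 1/(-159 - 1150) = 1/(-1309) = -1/1309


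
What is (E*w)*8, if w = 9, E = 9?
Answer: 648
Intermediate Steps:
(E*w)*8 = (9*9)*8 = 81*8 = 648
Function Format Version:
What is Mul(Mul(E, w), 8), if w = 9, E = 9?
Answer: 648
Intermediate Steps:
Mul(Mul(E, w), 8) = Mul(Mul(9, 9), 8) = Mul(81, 8) = 648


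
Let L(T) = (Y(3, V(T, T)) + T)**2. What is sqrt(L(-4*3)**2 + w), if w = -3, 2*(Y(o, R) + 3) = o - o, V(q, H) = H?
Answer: sqrt(50622) ≈ 224.99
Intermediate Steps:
Y(o, R) = -3 (Y(o, R) = -3 + (o - o)/2 = -3 + (1/2)*0 = -3 + 0 = -3)
L(T) = (-3 + T)**2
sqrt(L(-4*3)**2 + w) = sqrt(((-3 - 4*3)**2)**2 - 3) = sqrt(((-3 - 12)**2)**2 - 3) = sqrt(((-15)**2)**2 - 3) = sqrt(225**2 - 3) = sqrt(50625 - 3) = sqrt(50622)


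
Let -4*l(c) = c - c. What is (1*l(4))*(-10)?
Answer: 0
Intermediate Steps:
l(c) = 0 (l(c) = -(c - c)/4 = -1/4*0 = 0)
(1*l(4))*(-10) = (1*0)*(-10) = 0*(-10) = 0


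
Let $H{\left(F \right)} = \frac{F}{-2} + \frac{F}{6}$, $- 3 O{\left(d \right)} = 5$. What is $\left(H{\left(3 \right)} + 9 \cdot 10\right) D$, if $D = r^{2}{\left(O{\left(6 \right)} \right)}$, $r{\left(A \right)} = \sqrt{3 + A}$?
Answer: $\frac{356}{3} \approx 118.67$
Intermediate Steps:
$O{\left(d \right)} = - \frac{5}{3}$ ($O{\left(d \right)} = \left(- \frac{1}{3}\right) 5 = - \frac{5}{3}$)
$H{\left(F \right)} = - \frac{F}{3}$ ($H{\left(F \right)} = F \left(- \frac{1}{2}\right) + F \frac{1}{6} = - \frac{F}{2} + \frac{F}{6} = - \frac{F}{3}$)
$D = \frac{4}{3}$ ($D = \left(\sqrt{3 - \frac{5}{3}}\right)^{2} = \left(\sqrt{\frac{4}{3}}\right)^{2} = \left(\frac{2 \sqrt{3}}{3}\right)^{2} = \frac{4}{3} \approx 1.3333$)
$\left(H{\left(3 \right)} + 9 \cdot 10\right) D = \left(\left(- \frac{1}{3}\right) 3 + 9 \cdot 10\right) \frac{4}{3} = \left(-1 + 90\right) \frac{4}{3} = 89 \cdot \frac{4}{3} = \frac{356}{3}$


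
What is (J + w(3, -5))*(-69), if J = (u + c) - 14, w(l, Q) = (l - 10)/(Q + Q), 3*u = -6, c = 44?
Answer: -19803/10 ≈ -1980.3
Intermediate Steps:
u = -2 (u = (⅓)*(-6) = -2)
w(l, Q) = (-10 + l)/(2*Q) (w(l, Q) = (-10 + l)/((2*Q)) = (-10 + l)*(1/(2*Q)) = (-10 + l)/(2*Q))
J = 28 (J = (-2 + 44) - 14 = 42 - 14 = 28)
(J + w(3, -5))*(-69) = (28 + (½)*(-10 + 3)/(-5))*(-69) = (28 + (½)*(-⅕)*(-7))*(-69) = (28 + 7/10)*(-69) = (287/10)*(-69) = -19803/10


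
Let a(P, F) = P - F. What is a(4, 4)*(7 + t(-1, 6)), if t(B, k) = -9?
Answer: 0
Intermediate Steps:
a(4, 4)*(7 + t(-1, 6)) = (4 - 1*4)*(7 - 9) = (4 - 4)*(-2) = 0*(-2) = 0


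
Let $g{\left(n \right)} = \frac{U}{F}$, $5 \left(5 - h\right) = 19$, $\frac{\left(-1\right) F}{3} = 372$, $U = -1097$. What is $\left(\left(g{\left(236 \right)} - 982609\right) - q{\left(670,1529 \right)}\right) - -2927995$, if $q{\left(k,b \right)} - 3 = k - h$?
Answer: $\frac{10851510721}{5580} \approx 1.9447 \cdot 10^{6}$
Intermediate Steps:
$F = -1116$ ($F = \left(-3\right) 372 = -1116$)
$h = \frac{6}{5}$ ($h = 5 - \frac{19}{5} = \frac{6}{5} \approx 1.2$)
$g{\left(n \right)} = \frac{1097}{1116}$ ($g{\left(n \right)} = - \frac{1097}{-1116} = \left(-1097\right) \left(- \frac{1}{1116}\right) = \frac{1097}{1116}$)
$q{\left(k,b \right)} = \frac{9}{5} + k$ ($q{\left(k,b \right)} = 3 + \left(k - \frac{6}{5}\right) = 3 + \left(- \frac{6}{5} + k\right) = \frac{9}{5} + k$)
$\left(\left(g{\left(236 \right)} - 982609\right) - q{\left(670,1529 \right)}\right) - -2927995 = \left(\left(\frac{1097}{1116} - 982609\right) - \left(\frac{9}{5} + 670\right)\right) - -2927995 = \left(\left(\frac{1097}{1116} - 982609\right) - \frac{3359}{5}\right) + 2927995 = \left(- \frac{1096590547}{1116} - \frac{3359}{5}\right) + 2927995 = - \frac{5486701379}{5580} + 2927995 = \frac{10851510721}{5580}$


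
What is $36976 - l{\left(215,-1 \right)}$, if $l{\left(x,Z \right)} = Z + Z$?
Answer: $36978$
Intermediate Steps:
$l{\left(x,Z \right)} = 2 Z$
$36976 - l{\left(215,-1 \right)} = 36976 - 2 \left(-1\right) = 36976 - -2 = 36976 + 2 = 36978$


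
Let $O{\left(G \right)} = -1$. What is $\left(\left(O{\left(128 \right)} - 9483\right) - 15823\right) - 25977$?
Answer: $-51284$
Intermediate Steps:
$\left(\left(O{\left(128 \right)} - 9483\right) - 15823\right) - 25977 = \left(\left(-1 - 9483\right) - 15823\right) - 25977 = \left(-9484 - 15823\right) - 25977 = -25307 - 25977 = -51284$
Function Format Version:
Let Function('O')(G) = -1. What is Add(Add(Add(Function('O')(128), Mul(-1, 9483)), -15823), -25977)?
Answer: -51284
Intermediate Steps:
Add(Add(Add(Function('O')(128), Mul(-1, 9483)), -15823), -25977) = Add(Add(Add(-1, Mul(-1, 9483)), -15823), -25977) = Add(Add(Add(-1, -9483), -15823), -25977) = Add(Add(-9484, -15823), -25977) = Add(-25307, -25977) = -51284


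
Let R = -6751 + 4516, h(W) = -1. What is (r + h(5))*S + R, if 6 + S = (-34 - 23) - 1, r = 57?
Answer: -5819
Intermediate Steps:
S = -64 (S = -6 + ((-34 - 23) - 1) = -6 + (-57 - 1) = -6 - 58 = -64)
R = -2235
(r + h(5))*S + R = (57 - 1)*(-64) - 2235 = 56*(-64) - 2235 = -3584 - 2235 = -5819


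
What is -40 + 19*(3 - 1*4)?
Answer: -59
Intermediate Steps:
-40 + 19*(3 - 1*4) = -40 + 19*(3 - 4) = -40 + 19*(-1) = -40 - 19 = -59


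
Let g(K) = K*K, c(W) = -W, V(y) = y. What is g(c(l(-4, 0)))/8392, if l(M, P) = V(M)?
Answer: 2/1049 ≈ 0.0019066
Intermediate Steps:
l(M, P) = M
g(K) = K**2
g(c(l(-4, 0)))/8392 = (-1*(-4))**2/8392 = 4**2*(1/8392) = 16*(1/8392) = 2/1049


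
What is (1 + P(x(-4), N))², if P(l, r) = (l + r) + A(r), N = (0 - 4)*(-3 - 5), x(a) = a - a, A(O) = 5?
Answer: 1444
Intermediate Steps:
x(a) = 0
N = 32 (N = -4*(-8) = 32)
P(l, r) = 5 + l + r (P(l, r) = (l + r) + 5 = 5 + l + r)
(1 + P(x(-4), N))² = (1 + (5 + 0 + 32))² = (1 + 37)² = 38² = 1444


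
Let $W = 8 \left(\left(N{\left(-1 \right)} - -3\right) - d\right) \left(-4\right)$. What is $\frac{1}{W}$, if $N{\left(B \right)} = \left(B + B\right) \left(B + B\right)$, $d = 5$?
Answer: $- \frac{1}{64} \approx -0.015625$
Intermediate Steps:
$N{\left(B \right)} = 4 B^{2}$ ($N{\left(B \right)} = 2 B 2 B = 4 B^{2}$)
$W = -64$ ($W = 8 \left(\left(4 \left(-1\right)^{2} - -3\right) - 5\right) \left(-4\right) = 8 \left(\left(4 \cdot 1 + 3\right) - 5\right) \left(-4\right) = 8 \left(\left(4 + 3\right) - 5\right) \left(-4\right) = 8 \left(7 - 5\right) \left(-4\right) = 8 \cdot 2 \left(-4\right) = 16 \left(-4\right) = -64$)
$\frac{1}{W} = \frac{1}{-64} = - \frac{1}{64}$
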